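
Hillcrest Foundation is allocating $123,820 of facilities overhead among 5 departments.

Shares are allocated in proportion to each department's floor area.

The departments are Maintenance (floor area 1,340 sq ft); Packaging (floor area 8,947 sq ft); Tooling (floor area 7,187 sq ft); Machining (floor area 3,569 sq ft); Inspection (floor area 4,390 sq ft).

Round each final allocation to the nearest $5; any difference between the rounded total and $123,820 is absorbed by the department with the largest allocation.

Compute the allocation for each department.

Sum of floor area: 25,433.
Unrounded shares: Maintenance 1,340/25,433 × $123,820 = 6,523.76; Packaging 8,947/25,433 × $123,820 = 43,558.27; Tooling 7,187/25,433 × $123,820 = 34,989.75; Machining 3,569/25,433 × $123,820 = 17,375.60; Inspection 4,390/25,433 × $123,820 = 21,372.62.
Rounded to nearest $5: Maintenance $6,525; Packaging $43,560; Tooling $34,990; Machining $17,375; Inspection $21,375. Sum = $123,825.
Difference $123,820 − $123,825 = −$5 applied to largest allocation (Packaging): Packaging becomes $43,555.

Maintenance: $6,525 | Packaging: $43,555 | Tooling: $34,990 | Machining: $17,375 | Inspection: $21,375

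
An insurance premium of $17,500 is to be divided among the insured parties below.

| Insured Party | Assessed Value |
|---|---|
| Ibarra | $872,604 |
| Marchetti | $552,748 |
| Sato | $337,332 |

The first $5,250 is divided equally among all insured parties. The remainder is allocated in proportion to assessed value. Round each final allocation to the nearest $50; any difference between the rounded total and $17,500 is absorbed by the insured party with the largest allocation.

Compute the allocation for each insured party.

Ibarra: $7,800 | Marchetti: $5,600 | Sato: $4,100

First tranche $5,250 split equally: $1,750 each.
Remainder $12,250 by assessed value (total 1,762,684): Ibarra 6,064.27 → $6,050; Marchetti 3,841.39 → $3,850; Sato 2,344.33 → $2,350.
Totals: Ibarra $1,750 + $6,050 = $7,800; Marchetti $1,750 + $3,850 = $5,600; Sato $1,750 + $2,350 = $4,100.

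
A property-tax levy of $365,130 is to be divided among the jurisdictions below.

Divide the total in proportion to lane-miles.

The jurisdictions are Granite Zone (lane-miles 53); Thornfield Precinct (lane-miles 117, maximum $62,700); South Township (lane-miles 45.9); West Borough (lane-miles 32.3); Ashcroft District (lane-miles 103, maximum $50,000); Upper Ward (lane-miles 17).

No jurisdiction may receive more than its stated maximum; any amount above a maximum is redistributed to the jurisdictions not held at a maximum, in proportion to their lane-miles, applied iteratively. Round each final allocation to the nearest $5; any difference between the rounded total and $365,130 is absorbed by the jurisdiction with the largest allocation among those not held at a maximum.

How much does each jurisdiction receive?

Total lane-miles = 368.2.
Unconstrained shares: Granite Zone 52,558.09; Thornfield Precinct 116,024.47; South Township 45,517.29; West Borough 32,030.69; Ashcroft District 102,141.20; Upper Ward 16,858.26.
Held at cap: Thornfield Precinct ($62,700), Ashcroft District ($50,000); residual $252,430 reallocated over remaining lane-miles 148.2.
Remaining shares: Granite Zone 90,275.24 → $90,275; South Township 78,181.76 → $78,180; West Borough 55,016.79 → $55,015; Upper Ward 28,956.21 → $28,955.
Rounding difference +$5 applied to Granite Zone → $90,280.

Granite Zone: $90,280; Thornfield Precinct: $62,700; South Township: $78,180; West Borough: $55,015; Ashcroft District: $50,000; Upper Ward: $28,955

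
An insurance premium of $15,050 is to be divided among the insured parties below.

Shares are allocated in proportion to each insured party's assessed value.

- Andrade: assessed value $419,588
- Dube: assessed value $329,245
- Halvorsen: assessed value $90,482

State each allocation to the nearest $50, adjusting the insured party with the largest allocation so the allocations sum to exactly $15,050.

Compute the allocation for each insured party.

Assessed value total: 839,315.
Proportional shares: Andrade 419,588/839,315 × $15,050 = 7,523.75; Dube 329,245/839,315 × $15,050 = 5,903.79; Halvorsen 90,482/839,315 × $15,050 = 1,622.46.
At nearest $50: Andrade $7,500; Dube $5,900; Halvorsen $1,600. Sum = $15,000.
Difference $15,050 − $15,000 = +$50 applied to largest allocation (Andrade): Andrade becomes $7,550.

Andrade: $7,550 | Dube: $5,900 | Halvorsen: $1,600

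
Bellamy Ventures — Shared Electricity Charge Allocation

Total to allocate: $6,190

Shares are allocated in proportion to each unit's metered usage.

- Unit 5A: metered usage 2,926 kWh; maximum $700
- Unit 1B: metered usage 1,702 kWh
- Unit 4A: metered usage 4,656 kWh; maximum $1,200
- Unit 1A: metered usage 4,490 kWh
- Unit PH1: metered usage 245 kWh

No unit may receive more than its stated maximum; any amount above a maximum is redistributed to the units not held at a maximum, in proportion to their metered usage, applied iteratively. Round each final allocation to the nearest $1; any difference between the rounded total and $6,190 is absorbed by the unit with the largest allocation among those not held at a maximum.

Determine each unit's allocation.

Metered usage total: 14,019.
Pro-rata shares before constraints: Unit 5A 1,291.96; Unit 1B 751.51; Unit 4A 2,055.83; Unit 1A 1,982.53; Unit PH1 108.18.
Held at cap: Unit 5A ($700), Unit 4A ($1,200); residual $4,290 reallocated over remaining metered usage 6,437.
Shares after redistribution: Unit 1B 1,134.31 → $1,134; Unit 1A 2,992.40 → $2,992; Unit PH1 163.28 → $163.
Rounding difference +$1 applied to Unit 1A → $2,993.

Unit 5A: $700 | Unit 1B: $1,134 | Unit 4A: $1,200 | Unit 1A: $2,993 | Unit PH1: $163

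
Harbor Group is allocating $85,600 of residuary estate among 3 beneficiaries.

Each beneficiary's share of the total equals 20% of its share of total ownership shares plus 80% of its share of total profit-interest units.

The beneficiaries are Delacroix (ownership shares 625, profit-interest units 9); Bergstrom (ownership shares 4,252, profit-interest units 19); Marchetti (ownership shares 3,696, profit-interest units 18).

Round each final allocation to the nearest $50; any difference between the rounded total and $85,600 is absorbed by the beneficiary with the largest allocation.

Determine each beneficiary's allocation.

Delacroix: $14,650; Bergstrom: $36,750; Marchetti: $34,200

Totals — ownership shares 8,573, profit-interest units 46.
Combined weights (20% ownership shares + 80% profit-interest units): Delacroix 0.1711; Bergstrom 0.4296; Marchetti 0.3993.
Unrounded shares: Delacroix 14,646.37; Bergstrom 36,776.32; Marchetti 34,177.31.
Rounded to nearest $50: Delacroix $14,650; Bergstrom $36,800; Marchetti $34,200. Sum = $85,650.
Difference $85,600 − $85,650 = −$50 applied to largest allocation (Bergstrom): Bergstrom becomes $36,750.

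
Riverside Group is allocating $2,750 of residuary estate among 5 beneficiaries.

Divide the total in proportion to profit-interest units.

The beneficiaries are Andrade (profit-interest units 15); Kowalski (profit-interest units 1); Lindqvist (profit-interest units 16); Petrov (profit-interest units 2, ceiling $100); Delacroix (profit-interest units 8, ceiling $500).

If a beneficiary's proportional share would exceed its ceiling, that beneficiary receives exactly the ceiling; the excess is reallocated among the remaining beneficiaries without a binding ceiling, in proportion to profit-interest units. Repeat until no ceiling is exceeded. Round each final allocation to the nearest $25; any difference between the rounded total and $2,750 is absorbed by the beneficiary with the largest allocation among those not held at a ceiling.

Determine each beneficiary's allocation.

Profit-interest units total: 42.
Pro-rata shares before constraints: Andrade 982.14; Kowalski 65.48; Lindqvist 1,047.62; Petrov 130.95; Delacroix 523.81.
Cap binds for Petrov ($100), Delacroix ($500); balance $2,150 reallocated over remaining profit-interest units 32.
Redistributed shares: Andrade 1,007.81 → $1,000; Kowalski 67.19 → $75; Lindqvist 1,075.00 → $1,075.

Andrade: $1,000 | Kowalski: $75 | Lindqvist: $1,075 | Petrov: $100 | Delacroix: $500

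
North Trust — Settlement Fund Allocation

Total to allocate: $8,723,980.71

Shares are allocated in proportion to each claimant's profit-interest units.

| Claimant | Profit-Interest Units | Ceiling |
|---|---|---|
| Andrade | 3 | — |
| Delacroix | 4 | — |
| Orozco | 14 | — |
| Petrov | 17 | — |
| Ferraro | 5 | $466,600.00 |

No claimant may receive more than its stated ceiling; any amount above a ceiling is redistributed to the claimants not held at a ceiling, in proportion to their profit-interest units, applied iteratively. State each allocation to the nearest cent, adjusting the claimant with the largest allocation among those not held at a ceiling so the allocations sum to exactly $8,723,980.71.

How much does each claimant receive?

Profit-interest units total: 43.
Pro-rata shares before constraints: Andrade 608,649.8170; Delacroix 811,533.0893; Orozco 2,840,365.8126; Petrov 3,449,015.6295; Ferraro 1,014,416.3616.
Capped: Ferraro ($466,600.00); remaining pool $8,257,380.71 reallocated over remaining profit-interest units 38.
Remaining shares: Andrade 651,898.4771 → $651,898.48; Delacroix 869,197.9695 → $869,197.97; Orozco 3,042,192.8932 → $3,042,192.89; Petrov 3,694,091.3703 → $3,694,091.37.

Andrade: $651,898.48 · Delacroix: $869,197.97 · Orozco: $3,042,192.89 · Petrov: $3,694,091.37 · Ferraro: $466,600.00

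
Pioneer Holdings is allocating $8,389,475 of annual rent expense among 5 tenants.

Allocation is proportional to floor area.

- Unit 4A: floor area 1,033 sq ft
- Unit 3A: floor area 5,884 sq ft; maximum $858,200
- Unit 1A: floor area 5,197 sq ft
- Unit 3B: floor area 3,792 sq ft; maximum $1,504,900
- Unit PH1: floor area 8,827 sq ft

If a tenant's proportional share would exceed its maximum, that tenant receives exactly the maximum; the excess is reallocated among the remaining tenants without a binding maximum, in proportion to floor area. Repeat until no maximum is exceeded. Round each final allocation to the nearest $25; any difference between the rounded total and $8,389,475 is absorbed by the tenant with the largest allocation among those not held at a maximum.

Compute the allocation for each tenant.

Unit 4A: $413,450; Unit 3A: $858,200; Unit 1A: $2,080,025; Unit 3B: $1,504,900; Unit PH1: $3,532,900

Sum of floor area: 24,733.
Proportional shares (ignoring caps): Unit 4A 350,395.33; Unit 3A 1,995,862.65; Unit 1A 1,762,831.10; Unit 3B 1,286,252.75; Unit PH1 2,994,133.18.
Capped: Unit 3A ($858,200); balance $7,531,275 reallocated over remaining floor area 18,849.
Capped: Unit 3B ($1,504,900); balance $6,026,375 reallocated over remaining floor area 15,057.
Shares after redistribution: Unit 4A 413,445.27 → $413,450; Unit 1A 2,080,033.93 → $2,080,025; Unit PH1 3,532,895.80 → $3,532,900.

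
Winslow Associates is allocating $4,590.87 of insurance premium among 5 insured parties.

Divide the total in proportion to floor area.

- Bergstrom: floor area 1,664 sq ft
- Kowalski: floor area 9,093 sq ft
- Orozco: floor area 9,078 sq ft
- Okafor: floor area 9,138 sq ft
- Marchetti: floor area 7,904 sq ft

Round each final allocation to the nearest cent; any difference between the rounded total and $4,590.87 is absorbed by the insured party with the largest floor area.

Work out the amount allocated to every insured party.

Bergstrom: $207.15 · Kowalski: $1,132.00 · Orozco: $1,130.13 · Okafor: $1,137.61 · Marchetti: $983.98

Total floor area = 1,664 + 9,093 + 9,078 + 9,138 + 7,904 = 36,877.
Proportional shares: Bergstrom 207.1537; Kowalski 1,132.0005; Orozco 1,130.1331; Okafor 1,137.6026; Marchetti 983.9802.
Rounded to nearest cent: Bergstrom $207.15; Kowalski $1,132.00; Orozco $1,130.13; Okafor $1,137.60; Marchetti $983.98. Sum = $4,590.86.
Difference $4,590.87 − $4,590.86 = +$0.01 applied to largest floor area (Okafor): Okafor becomes $1,137.61.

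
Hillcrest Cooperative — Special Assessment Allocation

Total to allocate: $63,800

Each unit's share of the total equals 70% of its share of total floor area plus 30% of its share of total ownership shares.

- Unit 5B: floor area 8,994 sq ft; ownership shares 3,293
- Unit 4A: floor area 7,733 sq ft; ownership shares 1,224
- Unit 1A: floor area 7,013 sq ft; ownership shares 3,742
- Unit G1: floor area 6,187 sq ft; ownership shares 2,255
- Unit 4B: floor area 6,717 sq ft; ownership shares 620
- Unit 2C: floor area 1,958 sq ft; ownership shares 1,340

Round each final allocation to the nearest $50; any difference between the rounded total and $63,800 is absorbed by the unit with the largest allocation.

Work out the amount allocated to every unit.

Totals — floor area 38,602, ownership shares 12,474.
Blended shares (70% floor area + 30% ownership shares): Unit 5B 0.2423; Unit 4A 0.1697; Unit 1A 0.2172; Unit G1 0.1664; Unit 4B 0.1367; Unit 2C 0.0677.
Proportional shares: Unit 5B 15,458.22; Unit 4A 10,824.67; Unit 1A 13,855.28; Unit G1 10,618.01; Unit 4B 8,722.45; Unit 2C 4,321.36.
After rounding ($50): Unit 5B $15,450; Unit 4A $10,800; Unit 1A $13,850; Unit G1 $10,600; Unit 4B $8,700; Unit 2C $4,300. Sum = $63,700.
Difference $63,800 − $63,700 = +$100 applied to largest allocation (Unit 5B): Unit 5B becomes $15,550.

Unit 5B: $15,550; Unit 4A: $10,800; Unit 1A: $13,850; Unit G1: $10,600; Unit 4B: $8,700; Unit 2C: $4,300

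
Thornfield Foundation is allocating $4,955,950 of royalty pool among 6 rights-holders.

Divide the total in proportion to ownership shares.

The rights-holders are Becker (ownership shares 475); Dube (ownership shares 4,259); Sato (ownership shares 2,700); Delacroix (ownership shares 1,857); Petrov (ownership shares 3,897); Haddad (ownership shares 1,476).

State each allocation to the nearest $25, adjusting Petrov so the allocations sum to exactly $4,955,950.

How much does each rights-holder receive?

Becker: $160,525 | Dube: $1,439,400 | Sato: $912,500 | Delacroix: $627,600 | Petrov: $1,317,075 | Haddad: $498,850

Total ownership shares = 14,664.
Raw shares: Becker 475/14,664 × $4,955,950 = 160,534.39; Dube 4,259/14,664 × $4,955,950 = 1,439,402.01; Sato 2,700/14,664 × $4,955,950 = 912,511.25; Delacroix 1,857/14,664 × $4,955,950 = 627,604.96; Petrov 3,897/14,664 × $4,955,950 = 1,317,057.91; Haddad 1,476/14,664 × $4,955,950 = 498,839.48.
After rounding ($25): Becker $160,525; Dube $1,439,400; Sato $912,500; Delacroix $627,600; Petrov $1,317,050; Haddad $498,850. Sum = $4,955,925.
Difference $4,955,950 − $4,955,925 = +$25 applied to Petrov: Petrov becomes $1,317,075.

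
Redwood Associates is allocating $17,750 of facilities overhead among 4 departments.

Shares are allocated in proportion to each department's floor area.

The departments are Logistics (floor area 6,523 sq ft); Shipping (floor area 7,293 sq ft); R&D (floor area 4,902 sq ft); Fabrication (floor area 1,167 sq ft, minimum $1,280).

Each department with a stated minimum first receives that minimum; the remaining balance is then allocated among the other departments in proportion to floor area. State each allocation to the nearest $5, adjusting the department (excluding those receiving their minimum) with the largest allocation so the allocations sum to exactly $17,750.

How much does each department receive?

Fund the minimums — Fabrication $1,280. Balance $16,470.
Balance split over remaining floor area 18,718: Logistics 5,739.60 → $5,740; Shipping 6,417.12 → $6,415; R&D 4,313.28 → $4,315.

Logistics: $5,740; Shipping: $6,415; R&D: $4,315; Fabrication: $1,280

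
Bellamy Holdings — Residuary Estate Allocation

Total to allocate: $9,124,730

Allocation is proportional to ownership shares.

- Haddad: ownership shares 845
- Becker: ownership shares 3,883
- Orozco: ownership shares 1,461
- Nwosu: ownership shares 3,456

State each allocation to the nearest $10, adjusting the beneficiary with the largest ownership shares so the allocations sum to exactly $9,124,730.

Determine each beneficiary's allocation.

Sum of ownership shares: 845 + 3,883 + 1,461 + 3,456 = 9,645.
Proportional shares: Haddad 799,419.06; Becker 3,673,543.45; Orozco 1,382,190.83; Nwosu 3,269,576.66.
Rounded to nearest $10: Haddad $799,420; Becker $3,673,540; Orozco $1,382,190; Nwosu $3,269,580. Sum = $9,124,730.
No rounding difference to absorb.

Haddad: $799,420 | Becker: $3,673,540 | Orozco: $1,382,190 | Nwosu: $3,269,580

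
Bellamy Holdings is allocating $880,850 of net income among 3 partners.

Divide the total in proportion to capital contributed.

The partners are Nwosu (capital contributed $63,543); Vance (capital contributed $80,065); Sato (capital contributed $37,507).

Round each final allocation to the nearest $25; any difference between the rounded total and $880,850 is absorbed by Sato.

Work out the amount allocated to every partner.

Nwosu: $309,050 | Vance: $389,400 | Sato: $182,400

Total capital contributed = 181,115.
Pro-rata amounts: Nwosu 63,543/181,115 × $880,850 = 309,040.40; Vance 80,065/181,115 × $880,850 = 389,394.89; Sato 37,507/181,115 × $880,850 = 182,414.71.
At nearest $25: Nwosu $309,050; Vance $389,400; Sato $182,425. Sum = $880,875.
Difference $880,850 − $880,875 = −$25 applied to Sato: Sato becomes $182,400.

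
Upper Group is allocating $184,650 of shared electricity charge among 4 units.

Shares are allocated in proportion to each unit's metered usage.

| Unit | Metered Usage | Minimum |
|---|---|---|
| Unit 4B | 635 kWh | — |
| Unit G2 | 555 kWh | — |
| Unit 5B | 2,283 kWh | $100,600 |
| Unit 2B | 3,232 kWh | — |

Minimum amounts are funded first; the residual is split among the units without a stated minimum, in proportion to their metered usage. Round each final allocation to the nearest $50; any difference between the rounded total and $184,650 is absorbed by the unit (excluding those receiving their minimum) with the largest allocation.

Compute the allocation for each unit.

Unit 4B: $12,050 | Unit G2: $10,550 | Unit 5B: $100,600 | Unit 2B: $61,450

Guaranteed amounts: Unit 5B $100,600. Remaining pool $84,050.
Remaining pool split over remaining metered usage 4,422: Unit 4B 12,069.60 → $12,050; Unit G2 10,549.02 → $10,550; Unit 2B 61,431.39 → $61,450.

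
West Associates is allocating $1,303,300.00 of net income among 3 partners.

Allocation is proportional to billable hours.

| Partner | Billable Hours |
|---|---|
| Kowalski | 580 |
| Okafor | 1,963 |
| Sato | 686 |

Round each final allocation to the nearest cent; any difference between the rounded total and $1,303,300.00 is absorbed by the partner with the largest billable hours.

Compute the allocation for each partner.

Total billable hours = 580 + 1,963 + 686 = 3,229.
Pro-rata amounts: Kowalski 234,101.5794; Okafor 792,312.7594; Sato 276,885.6612.
Rounded to nearest cent: Kowalski $234,101.58; Okafor $792,312.76; Sato $276,885.66. Sum = $1,303,300.00.
Rounded total matches; no reconciliation needed.

Kowalski: $234,101.58 · Okafor: $792,312.76 · Sato: $276,885.66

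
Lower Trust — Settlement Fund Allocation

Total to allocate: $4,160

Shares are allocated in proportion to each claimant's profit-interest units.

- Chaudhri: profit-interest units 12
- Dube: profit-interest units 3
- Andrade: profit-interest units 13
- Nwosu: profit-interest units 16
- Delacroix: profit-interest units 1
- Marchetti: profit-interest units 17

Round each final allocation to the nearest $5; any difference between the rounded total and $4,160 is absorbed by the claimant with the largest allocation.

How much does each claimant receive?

Chaudhri: $805 · Dube: $200 · Andrade: $870 · Nwosu: $1,075 · Delacroix: $65 · Marchetti: $1,145

Combined profit-interest units = 62.
Pro-rata amounts: Chaudhri 12/62 × $4,160 = 805.16; Dube 3/62 × $4,160 = 201.29; Andrade 13/62 × $4,160 = 872.26; Nwosu 16/62 × $4,160 = 1,073.55; Delacroix 1/62 × $4,160 = 67.10; Marchetti 17/62 × $4,160 = 1,140.65.
After rounding ($5): Chaudhri $805; Dube $200; Andrade $870; Nwosu $1,075; Delacroix $65; Marchetti $1,140. Sum = $4,155.
Difference $4,160 − $4,155 = +$5 applied to largest allocation (Marchetti): Marchetti becomes $1,145.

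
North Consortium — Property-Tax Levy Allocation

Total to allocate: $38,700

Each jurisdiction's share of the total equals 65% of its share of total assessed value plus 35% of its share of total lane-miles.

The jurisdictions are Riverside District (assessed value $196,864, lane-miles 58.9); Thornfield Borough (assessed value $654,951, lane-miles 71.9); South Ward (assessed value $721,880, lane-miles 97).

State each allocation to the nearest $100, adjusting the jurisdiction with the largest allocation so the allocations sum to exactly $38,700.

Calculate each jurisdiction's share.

Assessed value total 1,573,695; lane-miles total 227.8.
Composite weights (65% assessed value + 35% lane-miles): Riverside District 0.1718; Thornfield Borough 0.3810; South Ward 0.4472.
Proportional shares: Riverside District 6,649.00; Thornfield Borough 14,744.36; South Ward 17,306.64.
After rounding ($100): Riverside District $6,600; Thornfield Borough $14,700; South Ward $17,300. Sum = $38,600.
Difference $38,700 − $38,600 = +$100 applied to largest allocation (South Ward): South Ward becomes $17,400.

Riverside District: $6,600 · Thornfield Borough: $14,700 · South Ward: $17,400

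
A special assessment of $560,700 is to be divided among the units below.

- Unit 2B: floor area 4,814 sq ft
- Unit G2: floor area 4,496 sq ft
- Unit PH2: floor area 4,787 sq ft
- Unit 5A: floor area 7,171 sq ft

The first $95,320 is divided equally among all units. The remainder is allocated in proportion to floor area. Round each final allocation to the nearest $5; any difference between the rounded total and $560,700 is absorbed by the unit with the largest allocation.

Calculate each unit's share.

Unit 2B: $129,170 · Unit G2: $122,210 · Unit PH2: $128,580 · Unit 5A: $180,740

First tranche $95,320 split equally: $23,830 each.
Remainder $465,380 by floor area (total 21,268): Unit 2B 105,338.50 → $105,340; Unit G2 98,380.12 → $98,380; Unit PH2 104,747.70 → $104,750; Unit 5A 156,913.67 → $156,915.
Rounding difference −$5 on remainder applied to Unit 5A.
Totals: Unit 2B $23,830 + $105,340 = $129,170; Unit G2 $23,830 + $98,380 = $122,210; Unit PH2 $23,830 + $104,750 = $128,580; Unit 5A $23,830 + $156,910 = $180,740.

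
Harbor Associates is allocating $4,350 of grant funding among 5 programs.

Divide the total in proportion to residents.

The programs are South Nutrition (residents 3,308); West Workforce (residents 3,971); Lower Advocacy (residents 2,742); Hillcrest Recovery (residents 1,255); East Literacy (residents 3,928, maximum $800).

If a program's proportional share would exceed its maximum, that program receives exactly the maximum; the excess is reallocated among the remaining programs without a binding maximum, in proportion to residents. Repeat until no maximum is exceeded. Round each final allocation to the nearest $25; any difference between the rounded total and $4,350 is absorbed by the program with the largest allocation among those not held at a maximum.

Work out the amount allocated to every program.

Residents total: 15,204.
Proportional shares (ignoring caps): South Nutrition 946.45; West Workforce 1,136.14; Lower Advocacy 784.51; Hillcrest Recovery 359.07; East Literacy 1,123.84.
Held at cap: East Literacy ($800); residual $3,550 reallocated over remaining residents 11,276.
Shares after redistribution: South Nutrition 1,041.45 → $1,050; West Workforce 1,250.18 → $1,250; Lower Advocacy 863.26 → $875; Hillcrest Recovery 395.11 → $400.
Rounding difference −$25 applied to West Workforce → $1,225.

South Nutrition: $1,050 · West Workforce: $1,225 · Lower Advocacy: $875 · Hillcrest Recovery: $400 · East Literacy: $800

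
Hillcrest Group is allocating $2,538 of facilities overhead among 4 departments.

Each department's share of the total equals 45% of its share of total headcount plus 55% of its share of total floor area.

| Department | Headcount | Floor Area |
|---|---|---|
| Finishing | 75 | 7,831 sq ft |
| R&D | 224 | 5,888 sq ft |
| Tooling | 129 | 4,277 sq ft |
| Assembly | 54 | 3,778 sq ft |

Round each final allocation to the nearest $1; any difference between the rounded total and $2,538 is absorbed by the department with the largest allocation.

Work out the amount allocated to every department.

Finishing: $680; R&D: $908; Tooling: $580; Assembly: $370

Headcount total 482; floor area total 21,774.
Blended shares (45% headcount + 55% floor area): Finishing 0.2678; R&D 0.3579; Tooling 0.2285; Assembly 0.1458.
Unrounded shares: Finishing 679.75; R&D 908.24; Tooling 579.86; Assembly 370.16.
After rounding ($1): Finishing $680; R&D $908; Tooling $580; Assembly $370. Sum = $2,538.
Sum already equals the total — no adjustment.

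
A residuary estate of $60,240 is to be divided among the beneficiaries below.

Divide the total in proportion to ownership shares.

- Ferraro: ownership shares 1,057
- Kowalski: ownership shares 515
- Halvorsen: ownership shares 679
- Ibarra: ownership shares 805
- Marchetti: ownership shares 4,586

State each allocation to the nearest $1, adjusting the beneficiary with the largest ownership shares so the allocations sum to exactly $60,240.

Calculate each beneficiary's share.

Combined ownership shares = 1,057 + 515 + 679 + 805 + 4,586 = 7,642.
Proportional shares: Ferraro 8,332.07; Kowalski 4,059.62; Halvorsen 5,352.39; Ibarra 6,345.62; Marchetti 36,150.31.
At nearest $1: Ferraro $8,332; Kowalski $4,060; Halvorsen $5,352; Ibarra $6,346; Marchetti $36,150. Sum = $60,240.
Sum already equals the total — no adjustment.

Ferraro: $8,332 | Kowalski: $4,060 | Halvorsen: $5,352 | Ibarra: $6,346 | Marchetti: $36,150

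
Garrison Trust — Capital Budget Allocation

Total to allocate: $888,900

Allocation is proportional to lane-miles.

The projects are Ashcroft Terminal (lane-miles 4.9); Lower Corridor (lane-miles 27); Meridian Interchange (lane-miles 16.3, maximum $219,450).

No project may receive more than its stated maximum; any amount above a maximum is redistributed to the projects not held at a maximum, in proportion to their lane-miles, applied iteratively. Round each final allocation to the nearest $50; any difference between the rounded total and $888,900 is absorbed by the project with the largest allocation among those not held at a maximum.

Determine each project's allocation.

Sum of lane-miles: 48.2.
Unconstrained shares: Ashcroft Terminal 90,365.35; Lower Corridor 497,931.54; Meridian Interchange 300,603.11.
Held at cap: Meridian Interchange ($219,450); balance $669,450 reallocated over remaining lane-miles 31.9.
Remaining shares: Ashcroft Terminal 102,830.88 → $102,850; Lower Corridor 566,619.12 → $566,600.

Ashcroft Terminal: $102,850 · Lower Corridor: $566,600 · Meridian Interchange: $219,450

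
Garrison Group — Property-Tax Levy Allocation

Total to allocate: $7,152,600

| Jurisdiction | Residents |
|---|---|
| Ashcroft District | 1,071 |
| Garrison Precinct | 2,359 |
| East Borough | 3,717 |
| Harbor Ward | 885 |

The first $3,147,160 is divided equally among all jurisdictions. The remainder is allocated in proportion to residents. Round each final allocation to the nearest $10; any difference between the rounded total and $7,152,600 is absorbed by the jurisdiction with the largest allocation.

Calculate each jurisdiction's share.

Ashcroft District: $1,320,880 · Garrison Precinct: $1,963,190 · East Borough: $2,640,400 · Harbor Ward: $1,228,130

$3,147,160 shared equally gives $786,790 per jurisdiction.
Remainder $4,005,440 by residents (total 8,032): Ashcroft District 534,091.91 → $534,090; Garrison Precinct 1,176,398.53 → $1,176,400; East Borough 1,853,613.11 → $1,853,610; Harbor Ward 441,336.45 → $441,340.
Totals: Ashcroft District $786,790 + $534,090 = $1,320,880; Garrison Precinct $786,790 + $1,176,400 = $1,963,190; East Borough $786,790 + $1,853,610 = $2,640,400; Harbor Ward $786,790 + $441,340 = $1,228,130.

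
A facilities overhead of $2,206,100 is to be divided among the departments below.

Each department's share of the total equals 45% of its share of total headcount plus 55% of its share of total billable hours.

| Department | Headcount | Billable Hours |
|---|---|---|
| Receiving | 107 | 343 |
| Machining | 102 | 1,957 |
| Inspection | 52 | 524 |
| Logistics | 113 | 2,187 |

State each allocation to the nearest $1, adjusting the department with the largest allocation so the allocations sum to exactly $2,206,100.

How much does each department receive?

Totals — headcount 374, billable hours 5,011.
Composite weights (45% headcount + 55% billable hours): Receiving 0.1664; Machining 0.3375; Inspection 0.1201; Logistics 0.3760.
Pro-rata amounts: Receiving 367,074.06; Machining 744,613.28; Inspection 264,909.18; Logistics 829,503.47.
At nearest $1: Receiving $367,074; Machining $744,613; Inspection $264,909; Logistics $829,503. Sum = $2,206,099.
Difference $2,206,100 − $2,206,099 = +$1 applied to largest allocation (Logistics): Logistics becomes $829,504.

Receiving: $367,074; Machining: $744,613; Inspection: $264,909; Logistics: $829,504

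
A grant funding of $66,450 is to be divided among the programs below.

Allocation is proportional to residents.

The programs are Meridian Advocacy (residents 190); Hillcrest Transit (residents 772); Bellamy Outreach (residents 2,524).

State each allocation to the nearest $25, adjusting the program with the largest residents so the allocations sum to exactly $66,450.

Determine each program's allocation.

Combined residents = 190 + 772 + 2,524 = 3,486.
Proportional shares: Meridian Advocacy 3,621.77; Hillcrest Transit 14,715.83; Bellamy Outreach 48,112.39.
After rounding ($25): Meridian Advocacy $3,625; Hillcrest Transit $14,725; Bellamy Outreach $48,100. Sum = $66,450.
Rounded total matches; no reconciliation needed.

Meridian Advocacy: $3,625 · Hillcrest Transit: $14,725 · Bellamy Outreach: $48,100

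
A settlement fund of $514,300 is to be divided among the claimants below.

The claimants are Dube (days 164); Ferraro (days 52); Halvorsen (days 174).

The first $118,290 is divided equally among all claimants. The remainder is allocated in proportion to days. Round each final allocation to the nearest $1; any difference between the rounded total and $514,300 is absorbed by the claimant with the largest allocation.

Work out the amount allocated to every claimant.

Dube: $205,957 · Ferraro: $92,231 · Halvorsen: $216,112

First tranche $118,290 split equally: $39,430 each.
Remainder $396,010 by days (total 390): Dube 166,527.28 → $166,527; Ferraro 52,801.33 → $52,801; Halvorsen 176,681.38 → $176,681.
Rounding difference +$1 on remainder applied to Halvorsen.
Totals: Dube $39,430 + $166,527 = $205,957; Ferraro $39,430 + $52,801 = $92,231; Halvorsen $39,430 + $176,682 = $216,112.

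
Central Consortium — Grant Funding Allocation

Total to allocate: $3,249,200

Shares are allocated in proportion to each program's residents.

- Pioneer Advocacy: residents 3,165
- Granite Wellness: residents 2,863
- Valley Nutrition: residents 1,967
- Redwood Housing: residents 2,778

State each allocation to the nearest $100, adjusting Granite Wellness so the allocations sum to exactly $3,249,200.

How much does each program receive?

Combined residents = 10,773.
Raw shares: Pioneer Advocacy 3,165/10,773 × $3,249,200 = 954,582.57; Granite Wellness 2,863/10,773 × $3,249,200 = 863,497.60; Valley Nutrition 1,967/10,773 × $3,249,200 = 593,258.74; Redwood Housing 2,778/10,773 × $3,249,200 = 837,861.10.
After rounding ($100): Pioneer Advocacy $954,600; Granite Wellness $863,500; Valley Nutrition $593,300; Redwood Housing $837,900. Sum = $3,249,300.
Difference $3,249,200 − $3,249,300 = −$100 applied to Granite Wellness: Granite Wellness becomes $863,400.

Pioneer Advocacy: $954,600 · Granite Wellness: $863,400 · Valley Nutrition: $593,300 · Redwood Housing: $837,900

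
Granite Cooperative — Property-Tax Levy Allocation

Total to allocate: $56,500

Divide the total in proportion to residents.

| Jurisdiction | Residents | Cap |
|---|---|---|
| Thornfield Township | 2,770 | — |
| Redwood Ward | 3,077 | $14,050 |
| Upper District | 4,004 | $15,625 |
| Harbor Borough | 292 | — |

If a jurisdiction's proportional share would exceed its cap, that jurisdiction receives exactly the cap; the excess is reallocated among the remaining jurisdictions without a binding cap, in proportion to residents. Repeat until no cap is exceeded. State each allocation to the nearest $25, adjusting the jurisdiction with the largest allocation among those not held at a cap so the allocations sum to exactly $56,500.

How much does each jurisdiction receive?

Thornfield Township: $24,275; Redwood Ward: $14,050; Upper District: $15,625; Harbor Borough: $2,550

Residents total: 10,143.
Unconstrained shares: Thornfield Township 15,429.85; Redwood Ward 17,139.95; Upper District 22,303.66; Harbor Borough 1,626.54.
Held at cap: Redwood Ward ($14,050), Upper District ($15,625); remaining pool $26,825 reallocated over remaining residents 3,062.
Shares after redistribution: Thornfield Township 24,266.90 → $24,275; Harbor Borough 2,558.10 → $2,550.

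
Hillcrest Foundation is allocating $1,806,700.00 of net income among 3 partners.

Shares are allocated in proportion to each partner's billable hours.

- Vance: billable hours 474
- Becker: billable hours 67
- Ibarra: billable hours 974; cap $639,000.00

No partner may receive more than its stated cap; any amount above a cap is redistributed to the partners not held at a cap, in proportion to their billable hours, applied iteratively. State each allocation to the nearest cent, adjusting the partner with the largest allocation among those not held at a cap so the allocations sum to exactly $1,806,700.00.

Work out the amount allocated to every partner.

Vance: $1,023,086.51; Becker: $144,613.49; Ibarra: $639,000.00

Billable hours total: 1,515.
Pro-rata shares before constraints: Vance 565,264.5545; Becker 79,900.2640; Ibarra 1,161,535.1815.
Cap binds for Ibarra ($639,000.00); remaining pool $1,167,700.00 reallocated over remaining billable hours 541.
Redistributed shares: Vance 1,023,086.5065 → $1,023,086.51; Becker 144,613.4935 → $144,613.49.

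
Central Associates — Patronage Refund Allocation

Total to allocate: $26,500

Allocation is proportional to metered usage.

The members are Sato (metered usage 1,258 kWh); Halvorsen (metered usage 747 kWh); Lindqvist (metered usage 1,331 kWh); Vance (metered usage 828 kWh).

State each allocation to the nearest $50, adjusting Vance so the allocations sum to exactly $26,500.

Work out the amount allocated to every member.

Sato: $8,000; Halvorsen: $4,750; Lindqvist: $8,450; Vance: $5,300

Total metered usage = 4,164.
Pro-rata amounts: Sato 1,258/4,164 × $26,500 = 8,006.00; Halvorsen 747/4,164 × $26,500 = 4,753.96; Lindqvist 1,331/4,164 × $26,500 = 8,470.58; Vance 828/4,164 × $26,500 = 5,269.45.
Rounded to nearest $50: Sato $8,000; Halvorsen $4,750; Lindqvist $8,450; Vance $5,250. Sum = $26,450.
Difference $26,500 − $26,450 = +$50 applied to Vance: Vance becomes $5,300.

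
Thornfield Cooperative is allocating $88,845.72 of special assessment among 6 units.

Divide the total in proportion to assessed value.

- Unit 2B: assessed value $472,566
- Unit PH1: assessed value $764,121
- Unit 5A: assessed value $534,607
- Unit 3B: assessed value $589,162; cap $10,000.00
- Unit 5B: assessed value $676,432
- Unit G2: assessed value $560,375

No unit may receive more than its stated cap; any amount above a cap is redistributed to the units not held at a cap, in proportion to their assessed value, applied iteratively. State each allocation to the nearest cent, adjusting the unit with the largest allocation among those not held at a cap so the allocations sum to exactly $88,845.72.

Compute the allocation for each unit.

Combined assessed value = 3,597,263.
Proportional shares (ignoring caps): Unit 2B 11,671.5032; Unit PH1 18,872.3706; Unit 5A 13,203.8007; Unit 3B 14,551.2080; Unit 5B 16,706.61502; Unit G2 13,840.2225.
Cap binds for Unit 3B ($10,000.00); remaining pool $78,845.72 reallocated over remaining assessed value 3,008,101.
Shares after redistribution: Unit 2B 12,386.4879 → $12,386.49; Unit PH1 20,028.4733 → $20,028.47; Unit 5A 14,012.6524 → $14,012.65; Unit 5B 17,730.0457 → $17,730.05; Unit G2 14,688.0608 → $14,688.06.

Unit 2B: $12,386.49 | Unit PH1: $20,028.47 | Unit 5A: $14,012.65 | Unit 3B: $10,000.00 | Unit 5B: $17,730.05 | Unit G2: $14,688.06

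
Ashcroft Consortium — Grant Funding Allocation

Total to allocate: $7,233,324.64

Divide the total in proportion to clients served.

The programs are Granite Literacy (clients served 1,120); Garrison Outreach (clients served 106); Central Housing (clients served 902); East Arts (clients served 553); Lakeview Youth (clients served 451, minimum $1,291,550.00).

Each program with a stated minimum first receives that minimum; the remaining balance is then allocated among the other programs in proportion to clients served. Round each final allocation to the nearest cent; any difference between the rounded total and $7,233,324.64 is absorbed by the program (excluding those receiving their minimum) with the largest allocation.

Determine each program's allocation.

Granite Literacy: $2,482,203.51 · Garrison Outreach: $234,922.83 · Central Housing: $1,999,060.32 · East Arts: $1,225,587.98 · Lakeview Youth: $1,291,550.00

Guaranteed amounts: Lakeview Youth $1,291,550.00. Remaining pool $5,941,774.64.
Remaining pool split over remaining clients served 2,681: Granite Literacy 2,482,203.50496 → $2,482,203.50; Garrison Outreach 234,922.8317 → $234,922.83; Central Housing 1,999,060.3227 → $1,999,060.32; East Arts 1,225,587.9806 → $1,225,587.98.
Rounding difference +$0.01 applied to Granite Literacy → $2,482,203.51.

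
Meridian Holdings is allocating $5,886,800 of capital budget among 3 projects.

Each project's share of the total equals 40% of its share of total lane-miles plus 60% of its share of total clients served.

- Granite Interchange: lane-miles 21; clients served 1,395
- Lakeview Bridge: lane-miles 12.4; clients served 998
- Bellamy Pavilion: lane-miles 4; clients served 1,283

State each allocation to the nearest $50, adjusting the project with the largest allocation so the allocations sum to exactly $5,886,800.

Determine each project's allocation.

Granite Interchange: $2,662,550 | Lakeview Bridge: $1,739,650 | Bellamy Pavilion: $1,484,600

Lane-miles total 37.4; clients served total 3,676.
Combined weights (40% lane-miles + 60% clients served): Granite Interchange 0.4523; Lakeview Bridge 0.2955; Bellamy Pavilion 0.2522.
Unrounded shares: Granite Interchange 2,662,552.99; Lakeview Bridge 1,739,636.36; Bellamy Pavilion 1,484,610.66.
After rounding ($50): Granite Interchange $2,662,550; Lakeview Bridge $1,739,650; Bellamy Pavilion $1,484,600. Sum = $5,886,800.
No rounding difference to absorb.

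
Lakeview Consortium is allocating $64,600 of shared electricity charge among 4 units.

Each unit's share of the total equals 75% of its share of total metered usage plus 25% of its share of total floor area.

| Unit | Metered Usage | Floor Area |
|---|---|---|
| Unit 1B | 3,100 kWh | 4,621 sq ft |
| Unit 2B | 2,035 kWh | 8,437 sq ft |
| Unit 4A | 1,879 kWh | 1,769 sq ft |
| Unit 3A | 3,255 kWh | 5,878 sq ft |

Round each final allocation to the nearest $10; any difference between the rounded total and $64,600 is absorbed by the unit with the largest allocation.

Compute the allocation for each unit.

Metered usage total 10,269; floor area total 20,705.
Combined weights (75% metered usage + 25% floor area): Unit 1B 0.2822; Unit 2B 0.2505; Unit 4A 0.1586; Unit 3A 0.3087.
Proportional shares: Unit 1B 18,230.46; Unit 2B 16,182.20; Unit 4A 10,245.11; Unit 3A 19,942.23.
Rounded to nearest $10: Unit 1B $18,230; Unit 2B $16,180; Unit 4A $10,250; Unit 3A $19,940. Sum = $64,600.
Rounded total matches; no reconciliation needed.

Unit 1B: $18,230 · Unit 2B: $16,180 · Unit 4A: $10,250 · Unit 3A: $19,940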